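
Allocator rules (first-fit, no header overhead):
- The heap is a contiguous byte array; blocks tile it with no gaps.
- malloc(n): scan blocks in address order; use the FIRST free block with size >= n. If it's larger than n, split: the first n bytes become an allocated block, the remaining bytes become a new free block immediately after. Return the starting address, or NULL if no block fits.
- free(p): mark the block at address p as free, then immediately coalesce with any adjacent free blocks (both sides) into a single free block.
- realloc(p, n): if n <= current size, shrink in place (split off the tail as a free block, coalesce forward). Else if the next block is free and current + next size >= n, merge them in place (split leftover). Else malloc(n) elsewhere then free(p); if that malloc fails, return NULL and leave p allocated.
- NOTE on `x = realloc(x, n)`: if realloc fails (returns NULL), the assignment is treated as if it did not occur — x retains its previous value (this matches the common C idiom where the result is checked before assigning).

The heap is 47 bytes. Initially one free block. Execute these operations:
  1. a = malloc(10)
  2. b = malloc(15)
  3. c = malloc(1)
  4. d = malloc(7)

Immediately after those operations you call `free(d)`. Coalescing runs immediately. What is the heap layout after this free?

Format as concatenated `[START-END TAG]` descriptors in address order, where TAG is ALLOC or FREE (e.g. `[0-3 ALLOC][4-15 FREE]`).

Answer: [0-9 ALLOC][10-24 ALLOC][25-25 ALLOC][26-46 FREE]

Derivation:
Op 1: a = malloc(10) -> a = 0; heap: [0-9 ALLOC][10-46 FREE]
Op 2: b = malloc(15) -> b = 10; heap: [0-9 ALLOC][10-24 ALLOC][25-46 FREE]
Op 3: c = malloc(1) -> c = 25; heap: [0-9 ALLOC][10-24 ALLOC][25-25 ALLOC][26-46 FREE]
Op 4: d = malloc(7) -> d = 26; heap: [0-9 ALLOC][10-24 ALLOC][25-25 ALLOC][26-32 ALLOC][33-46 FREE]
free(d): d = 26 -> block [26-32 ALLOC]; mark free, coalesce with adjacent free neighbors -> [0-9 ALLOC][10-24 ALLOC][25-25 ALLOC][26-46 FREE]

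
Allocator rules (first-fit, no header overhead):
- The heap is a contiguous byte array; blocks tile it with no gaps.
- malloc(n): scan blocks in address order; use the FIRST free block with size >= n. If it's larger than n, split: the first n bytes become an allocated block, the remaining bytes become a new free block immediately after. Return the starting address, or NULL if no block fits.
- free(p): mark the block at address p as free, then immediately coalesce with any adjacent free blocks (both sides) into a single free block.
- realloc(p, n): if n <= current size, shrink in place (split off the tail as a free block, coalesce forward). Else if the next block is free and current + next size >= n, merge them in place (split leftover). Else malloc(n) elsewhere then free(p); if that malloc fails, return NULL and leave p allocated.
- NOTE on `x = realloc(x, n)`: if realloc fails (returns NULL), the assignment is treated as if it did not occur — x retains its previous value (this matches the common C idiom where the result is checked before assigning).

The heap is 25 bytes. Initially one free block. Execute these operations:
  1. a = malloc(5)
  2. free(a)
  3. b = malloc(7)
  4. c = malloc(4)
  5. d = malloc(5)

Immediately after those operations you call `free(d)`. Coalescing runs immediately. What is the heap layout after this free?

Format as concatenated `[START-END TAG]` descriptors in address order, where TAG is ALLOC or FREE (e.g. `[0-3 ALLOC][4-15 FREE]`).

Answer: [0-6 ALLOC][7-10 ALLOC][11-24 FREE]

Derivation:
Op 1: a = malloc(5) -> a = 0; heap: [0-4 ALLOC][5-24 FREE]
Op 2: free(a) -> (freed a); heap: [0-24 FREE]
Op 3: b = malloc(7) -> b = 0; heap: [0-6 ALLOC][7-24 FREE]
Op 4: c = malloc(4) -> c = 7; heap: [0-6 ALLOC][7-10 ALLOC][11-24 FREE]
Op 5: d = malloc(5) -> d = 11; heap: [0-6 ALLOC][7-10 ALLOC][11-15 ALLOC][16-24 FREE]
free(d): d = 11 -> block [11-15 ALLOC]; mark free, coalesce with adjacent free neighbors -> [0-6 ALLOC][7-10 ALLOC][11-24 FREE]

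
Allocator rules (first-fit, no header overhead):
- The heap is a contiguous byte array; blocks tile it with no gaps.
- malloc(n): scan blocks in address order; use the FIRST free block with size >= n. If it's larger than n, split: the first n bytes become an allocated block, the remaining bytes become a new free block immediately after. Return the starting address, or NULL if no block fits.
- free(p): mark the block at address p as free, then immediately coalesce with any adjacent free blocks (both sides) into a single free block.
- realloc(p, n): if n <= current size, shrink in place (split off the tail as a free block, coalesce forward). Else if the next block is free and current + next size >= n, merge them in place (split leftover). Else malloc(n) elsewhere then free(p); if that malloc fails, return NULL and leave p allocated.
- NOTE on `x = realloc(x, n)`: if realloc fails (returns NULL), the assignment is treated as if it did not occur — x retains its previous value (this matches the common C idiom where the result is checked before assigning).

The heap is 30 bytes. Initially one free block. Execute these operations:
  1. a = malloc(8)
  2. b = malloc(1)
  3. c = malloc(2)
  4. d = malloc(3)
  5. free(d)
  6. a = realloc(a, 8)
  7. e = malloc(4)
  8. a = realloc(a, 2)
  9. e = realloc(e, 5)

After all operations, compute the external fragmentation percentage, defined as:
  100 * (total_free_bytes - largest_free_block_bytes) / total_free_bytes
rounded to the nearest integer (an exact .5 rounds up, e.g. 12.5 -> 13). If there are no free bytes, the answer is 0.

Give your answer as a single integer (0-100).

Answer: 30

Derivation:
Op 1: a = malloc(8) -> a = 0; heap: [0-7 ALLOC][8-29 FREE]
Op 2: b = malloc(1) -> b = 8; heap: [0-7 ALLOC][8-8 ALLOC][9-29 FREE]
Op 3: c = malloc(2) -> c = 9; heap: [0-7 ALLOC][8-8 ALLOC][9-10 ALLOC][11-29 FREE]
Op 4: d = malloc(3) -> d = 11; heap: [0-7 ALLOC][8-8 ALLOC][9-10 ALLOC][11-13 ALLOC][14-29 FREE]
Op 5: free(d) -> (freed d); heap: [0-7 ALLOC][8-8 ALLOC][9-10 ALLOC][11-29 FREE]
Op 6: a = realloc(a, 8) -> a = 0; heap: [0-7 ALLOC][8-8 ALLOC][9-10 ALLOC][11-29 FREE]
Op 7: e = malloc(4) -> e = 11; heap: [0-7 ALLOC][8-8 ALLOC][9-10 ALLOC][11-14 ALLOC][15-29 FREE]
Op 8: a = realloc(a, 2) -> a = 0; heap: [0-1 ALLOC][2-7 FREE][8-8 ALLOC][9-10 ALLOC][11-14 ALLOC][15-29 FREE]
Op 9: e = realloc(e, 5) -> e = 11; heap: [0-1 ALLOC][2-7 FREE][8-8 ALLOC][9-10 ALLOC][11-15 ALLOC][16-29 FREE]
Free blocks: [6 14] total_free=20 largest=14 -> 100*(20-14)/20 = 600/20 = 30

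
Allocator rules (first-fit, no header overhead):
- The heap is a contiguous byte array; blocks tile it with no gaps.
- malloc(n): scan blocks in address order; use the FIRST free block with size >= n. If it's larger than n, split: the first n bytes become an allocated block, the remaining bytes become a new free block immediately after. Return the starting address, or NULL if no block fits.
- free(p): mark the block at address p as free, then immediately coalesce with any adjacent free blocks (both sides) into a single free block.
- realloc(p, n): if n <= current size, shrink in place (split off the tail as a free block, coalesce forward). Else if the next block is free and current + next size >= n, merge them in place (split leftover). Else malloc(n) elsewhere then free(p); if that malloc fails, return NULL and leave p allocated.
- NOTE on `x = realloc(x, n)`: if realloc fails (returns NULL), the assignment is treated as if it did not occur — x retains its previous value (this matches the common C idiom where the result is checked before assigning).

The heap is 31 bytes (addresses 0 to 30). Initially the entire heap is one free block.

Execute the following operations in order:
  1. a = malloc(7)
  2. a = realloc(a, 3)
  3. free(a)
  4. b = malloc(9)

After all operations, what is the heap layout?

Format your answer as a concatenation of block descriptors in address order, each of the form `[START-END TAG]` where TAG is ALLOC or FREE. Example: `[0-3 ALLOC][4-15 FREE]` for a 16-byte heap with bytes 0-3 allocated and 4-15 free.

Answer: [0-8 ALLOC][9-30 FREE]

Derivation:
Op 1: a = malloc(7) -> a = 0; heap: [0-6 ALLOC][7-30 FREE]
Op 2: a = realloc(a, 3) -> a = 0; heap: [0-2 ALLOC][3-30 FREE]
Op 3: free(a) -> (freed a); heap: [0-30 FREE]
Op 4: b = malloc(9) -> b = 0; heap: [0-8 ALLOC][9-30 FREE]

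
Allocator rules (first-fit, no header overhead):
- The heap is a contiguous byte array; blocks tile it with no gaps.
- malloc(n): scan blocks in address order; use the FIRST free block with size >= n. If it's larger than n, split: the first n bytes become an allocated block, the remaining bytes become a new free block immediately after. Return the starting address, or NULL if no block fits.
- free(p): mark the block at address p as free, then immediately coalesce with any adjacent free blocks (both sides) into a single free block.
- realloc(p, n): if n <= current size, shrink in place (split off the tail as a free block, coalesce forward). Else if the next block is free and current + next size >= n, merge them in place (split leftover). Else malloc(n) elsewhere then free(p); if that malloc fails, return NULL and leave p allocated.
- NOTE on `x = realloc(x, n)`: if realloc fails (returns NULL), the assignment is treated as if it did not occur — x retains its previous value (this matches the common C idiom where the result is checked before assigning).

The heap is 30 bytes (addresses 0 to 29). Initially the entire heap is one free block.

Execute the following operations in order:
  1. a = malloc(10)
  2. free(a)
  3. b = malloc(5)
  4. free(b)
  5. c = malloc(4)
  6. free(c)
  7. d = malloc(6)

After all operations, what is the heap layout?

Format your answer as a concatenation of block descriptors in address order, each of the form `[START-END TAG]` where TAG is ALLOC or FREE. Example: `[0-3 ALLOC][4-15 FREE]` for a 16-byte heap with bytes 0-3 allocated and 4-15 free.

Answer: [0-5 ALLOC][6-29 FREE]

Derivation:
Op 1: a = malloc(10) -> a = 0; heap: [0-9 ALLOC][10-29 FREE]
Op 2: free(a) -> (freed a); heap: [0-29 FREE]
Op 3: b = malloc(5) -> b = 0; heap: [0-4 ALLOC][5-29 FREE]
Op 4: free(b) -> (freed b); heap: [0-29 FREE]
Op 5: c = malloc(4) -> c = 0; heap: [0-3 ALLOC][4-29 FREE]
Op 6: free(c) -> (freed c); heap: [0-29 FREE]
Op 7: d = malloc(6) -> d = 0; heap: [0-5 ALLOC][6-29 FREE]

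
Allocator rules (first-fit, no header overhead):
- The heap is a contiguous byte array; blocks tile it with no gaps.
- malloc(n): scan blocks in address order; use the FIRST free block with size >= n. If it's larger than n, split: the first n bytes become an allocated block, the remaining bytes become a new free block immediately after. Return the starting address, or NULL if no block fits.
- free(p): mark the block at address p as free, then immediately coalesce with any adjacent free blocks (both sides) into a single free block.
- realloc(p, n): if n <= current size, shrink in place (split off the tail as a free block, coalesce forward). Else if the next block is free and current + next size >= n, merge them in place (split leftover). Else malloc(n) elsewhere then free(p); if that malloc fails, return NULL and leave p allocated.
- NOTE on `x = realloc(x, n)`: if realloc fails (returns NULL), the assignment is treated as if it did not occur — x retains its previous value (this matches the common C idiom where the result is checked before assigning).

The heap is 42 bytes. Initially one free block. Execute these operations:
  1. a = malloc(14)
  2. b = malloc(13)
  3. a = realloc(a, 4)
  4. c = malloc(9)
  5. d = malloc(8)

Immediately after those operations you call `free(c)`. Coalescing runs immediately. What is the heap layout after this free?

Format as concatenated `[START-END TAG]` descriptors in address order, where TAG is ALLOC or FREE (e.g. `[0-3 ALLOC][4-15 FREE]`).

Answer: [0-3 ALLOC][4-13 FREE][14-26 ALLOC][27-34 ALLOC][35-41 FREE]

Derivation:
Op 1: a = malloc(14) -> a = 0; heap: [0-13 ALLOC][14-41 FREE]
Op 2: b = malloc(13) -> b = 14; heap: [0-13 ALLOC][14-26 ALLOC][27-41 FREE]
Op 3: a = realloc(a, 4) -> a = 0; heap: [0-3 ALLOC][4-13 FREE][14-26 ALLOC][27-41 FREE]
Op 4: c = malloc(9) -> c = 4; heap: [0-3 ALLOC][4-12 ALLOC][13-13 FREE][14-26 ALLOC][27-41 FREE]
Op 5: d = malloc(8) -> d = 27; heap: [0-3 ALLOC][4-12 ALLOC][13-13 FREE][14-26 ALLOC][27-34 ALLOC][35-41 FREE]
free(c): c = 4 -> block [4-12 ALLOC]; mark free, coalesce with adjacent free neighbors -> [0-3 ALLOC][4-13 FREE][14-26 ALLOC][27-34 ALLOC][35-41 FREE]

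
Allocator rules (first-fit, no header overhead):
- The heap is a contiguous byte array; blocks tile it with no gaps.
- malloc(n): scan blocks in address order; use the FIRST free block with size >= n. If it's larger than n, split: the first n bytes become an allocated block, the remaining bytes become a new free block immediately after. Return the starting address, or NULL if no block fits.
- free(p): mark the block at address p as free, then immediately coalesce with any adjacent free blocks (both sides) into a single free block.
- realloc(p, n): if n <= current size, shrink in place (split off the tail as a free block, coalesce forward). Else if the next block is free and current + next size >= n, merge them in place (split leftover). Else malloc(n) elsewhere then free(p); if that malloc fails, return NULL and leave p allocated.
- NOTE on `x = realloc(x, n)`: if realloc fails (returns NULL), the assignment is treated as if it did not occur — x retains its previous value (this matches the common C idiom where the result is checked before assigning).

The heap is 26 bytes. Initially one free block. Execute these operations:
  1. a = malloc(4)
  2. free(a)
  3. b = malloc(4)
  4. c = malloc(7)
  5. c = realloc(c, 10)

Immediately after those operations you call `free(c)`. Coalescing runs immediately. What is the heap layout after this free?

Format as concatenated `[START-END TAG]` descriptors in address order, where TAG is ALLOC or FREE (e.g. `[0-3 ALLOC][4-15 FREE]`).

Answer: [0-3 ALLOC][4-25 FREE]

Derivation:
Op 1: a = malloc(4) -> a = 0; heap: [0-3 ALLOC][4-25 FREE]
Op 2: free(a) -> (freed a); heap: [0-25 FREE]
Op 3: b = malloc(4) -> b = 0; heap: [0-3 ALLOC][4-25 FREE]
Op 4: c = malloc(7) -> c = 4; heap: [0-3 ALLOC][4-10 ALLOC][11-25 FREE]
Op 5: c = realloc(c, 10) -> c = 4; heap: [0-3 ALLOC][4-13 ALLOC][14-25 FREE]
free(c): c = 4 -> block [4-13 ALLOC]; mark free, coalesce with adjacent free neighbors -> [0-3 ALLOC][4-25 FREE]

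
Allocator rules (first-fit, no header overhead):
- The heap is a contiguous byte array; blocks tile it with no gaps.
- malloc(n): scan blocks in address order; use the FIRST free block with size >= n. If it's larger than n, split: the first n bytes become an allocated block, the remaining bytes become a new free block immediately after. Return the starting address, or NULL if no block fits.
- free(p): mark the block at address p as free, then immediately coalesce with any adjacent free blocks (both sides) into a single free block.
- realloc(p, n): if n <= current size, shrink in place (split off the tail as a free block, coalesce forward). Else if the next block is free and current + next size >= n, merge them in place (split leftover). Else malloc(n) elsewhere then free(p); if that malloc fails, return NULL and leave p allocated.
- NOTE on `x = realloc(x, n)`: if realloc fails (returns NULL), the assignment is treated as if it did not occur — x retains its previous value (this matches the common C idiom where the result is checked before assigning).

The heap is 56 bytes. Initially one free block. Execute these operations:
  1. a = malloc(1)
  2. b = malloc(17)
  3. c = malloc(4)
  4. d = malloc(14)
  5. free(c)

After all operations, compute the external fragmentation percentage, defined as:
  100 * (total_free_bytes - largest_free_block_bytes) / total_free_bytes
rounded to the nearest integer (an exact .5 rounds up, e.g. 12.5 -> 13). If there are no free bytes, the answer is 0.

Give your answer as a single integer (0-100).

Op 1: a = malloc(1) -> a = 0; heap: [0-0 ALLOC][1-55 FREE]
Op 2: b = malloc(17) -> b = 1; heap: [0-0 ALLOC][1-17 ALLOC][18-55 FREE]
Op 3: c = malloc(4) -> c = 18; heap: [0-0 ALLOC][1-17 ALLOC][18-21 ALLOC][22-55 FREE]
Op 4: d = malloc(14) -> d = 22; heap: [0-0 ALLOC][1-17 ALLOC][18-21 ALLOC][22-35 ALLOC][36-55 FREE]
Op 5: free(c) -> (freed c); heap: [0-0 ALLOC][1-17 ALLOC][18-21 FREE][22-35 ALLOC][36-55 FREE]
Free blocks: [4 20] total_free=24 largest=20 -> 100*(24-20)/24 = 400/24 ≈ 16.667 -> rounds to 17

Answer: 17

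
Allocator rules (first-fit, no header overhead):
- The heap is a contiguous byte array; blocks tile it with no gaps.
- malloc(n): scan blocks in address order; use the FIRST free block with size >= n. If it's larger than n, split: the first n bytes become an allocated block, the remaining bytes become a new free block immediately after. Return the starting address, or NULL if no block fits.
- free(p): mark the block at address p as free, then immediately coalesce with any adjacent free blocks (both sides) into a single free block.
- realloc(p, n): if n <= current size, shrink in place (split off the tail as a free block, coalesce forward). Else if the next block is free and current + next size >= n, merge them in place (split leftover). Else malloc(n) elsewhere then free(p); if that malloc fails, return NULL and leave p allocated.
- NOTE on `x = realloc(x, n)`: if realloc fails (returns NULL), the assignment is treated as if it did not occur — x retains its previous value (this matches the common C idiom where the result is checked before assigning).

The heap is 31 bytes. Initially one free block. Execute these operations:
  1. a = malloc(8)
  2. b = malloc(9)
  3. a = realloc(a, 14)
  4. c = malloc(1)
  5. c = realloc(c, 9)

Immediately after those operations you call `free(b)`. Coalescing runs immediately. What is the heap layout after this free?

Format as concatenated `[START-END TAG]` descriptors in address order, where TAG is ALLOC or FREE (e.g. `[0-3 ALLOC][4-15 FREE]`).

Answer: [0-0 ALLOC][1-16 FREE][17-30 ALLOC]

Derivation:
Op 1: a = malloc(8) -> a = 0; heap: [0-7 ALLOC][8-30 FREE]
Op 2: b = malloc(9) -> b = 8; heap: [0-7 ALLOC][8-16 ALLOC][17-30 FREE]
Op 3: a = realloc(a, 14) -> a = 17; heap: [0-7 FREE][8-16 ALLOC][17-30 ALLOC]
Op 4: c = malloc(1) -> c = 0; heap: [0-0 ALLOC][1-7 FREE][8-16 ALLOC][17-30 ALLOC]
Op 5: c = realloc(c, 9) -> NULL (c unchanged); heap: [0-0 ALLOC][1-7 FREE][8-16 ALLOC][17-30 ALLOC]
free(b): b = 8 -> block [8-16 ALLOC]; mark free, coalesce with adjacent free neighbors -> [0-0 ALLOC][1-16 FREE][17-30 ALLOC]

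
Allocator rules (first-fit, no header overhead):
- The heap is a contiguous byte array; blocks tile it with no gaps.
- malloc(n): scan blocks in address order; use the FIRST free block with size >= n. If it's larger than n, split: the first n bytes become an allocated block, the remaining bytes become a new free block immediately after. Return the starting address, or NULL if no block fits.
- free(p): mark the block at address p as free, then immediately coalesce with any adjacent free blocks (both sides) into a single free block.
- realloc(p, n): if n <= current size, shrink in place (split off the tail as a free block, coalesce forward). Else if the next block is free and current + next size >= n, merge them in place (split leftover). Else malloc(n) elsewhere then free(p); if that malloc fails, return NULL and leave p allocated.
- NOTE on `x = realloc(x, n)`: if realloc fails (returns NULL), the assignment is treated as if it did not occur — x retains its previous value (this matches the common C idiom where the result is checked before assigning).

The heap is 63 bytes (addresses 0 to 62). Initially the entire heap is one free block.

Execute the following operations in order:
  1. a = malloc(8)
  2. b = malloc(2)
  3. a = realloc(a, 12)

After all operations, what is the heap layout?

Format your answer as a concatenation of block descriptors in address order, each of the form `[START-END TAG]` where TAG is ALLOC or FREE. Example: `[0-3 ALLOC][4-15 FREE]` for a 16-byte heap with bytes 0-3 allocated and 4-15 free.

Op 1: a = malloc(8) -> a = 0; heap: [0-7 ALLOC][8-62 FREE]
Op 2: b = malloc(2) -> b = 8; heap: [0-7 ALLOC][8-9 ALLOC][10-62 FREE]
Op 3: a = realloc(a, 12) -> a = 10; heap: [0-7 FREE][8-9 ALLOC][10-21 ALLOC][22-62 FREE]

Answer: [0-7 FREE][8-9 ALLOC][10-21 ALLOC][22-62 FREE]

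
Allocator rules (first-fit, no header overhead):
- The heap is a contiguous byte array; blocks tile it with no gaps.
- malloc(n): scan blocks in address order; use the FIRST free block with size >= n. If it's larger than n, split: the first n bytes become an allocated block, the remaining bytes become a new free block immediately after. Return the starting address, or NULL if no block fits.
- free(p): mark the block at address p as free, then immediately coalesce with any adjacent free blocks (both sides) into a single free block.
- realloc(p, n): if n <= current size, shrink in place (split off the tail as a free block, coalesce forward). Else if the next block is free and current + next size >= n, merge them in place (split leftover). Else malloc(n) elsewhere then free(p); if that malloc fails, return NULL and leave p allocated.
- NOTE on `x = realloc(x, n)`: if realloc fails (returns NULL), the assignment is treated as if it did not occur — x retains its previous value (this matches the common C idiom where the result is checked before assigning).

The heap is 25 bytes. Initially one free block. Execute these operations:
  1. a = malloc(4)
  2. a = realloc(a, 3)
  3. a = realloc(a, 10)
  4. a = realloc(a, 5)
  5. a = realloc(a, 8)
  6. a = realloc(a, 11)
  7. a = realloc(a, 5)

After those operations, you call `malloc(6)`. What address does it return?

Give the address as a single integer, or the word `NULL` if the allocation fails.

Op 1: a = malloc(4) -> a = 0; heap: [0-3 ALLOC][4-24 FREE]
Op 2: a = realloc(a, 3) -> a = 0; heap: [0-2 ALLOC][3-24 FREE]
Op 3: a = realloc(a, 10) -> a = 0; heap: [0-9 ALLOC][10-24 FREE]
Op 4: a = realloc(a, 5) -> a = 0; heap: [0-4 ALLOC][5-24 FREE]
Op 5: a = realloc(a, 8) -> a = 0; heap: [0-7 ALLOC][8-24 FREE]
Op 6: a = realloc(a, 11) -> a = 0; heap: [0-10 ALLOC][11-24 FREE]
Op 7: a = realloc(a, 5) -> a = 0; heap: [0-4 ALLOC][5-24 FREE]
malloc(6): first-fit scan over [0-4 ALLOC][5-24 FREE] -> 5

Answer: 5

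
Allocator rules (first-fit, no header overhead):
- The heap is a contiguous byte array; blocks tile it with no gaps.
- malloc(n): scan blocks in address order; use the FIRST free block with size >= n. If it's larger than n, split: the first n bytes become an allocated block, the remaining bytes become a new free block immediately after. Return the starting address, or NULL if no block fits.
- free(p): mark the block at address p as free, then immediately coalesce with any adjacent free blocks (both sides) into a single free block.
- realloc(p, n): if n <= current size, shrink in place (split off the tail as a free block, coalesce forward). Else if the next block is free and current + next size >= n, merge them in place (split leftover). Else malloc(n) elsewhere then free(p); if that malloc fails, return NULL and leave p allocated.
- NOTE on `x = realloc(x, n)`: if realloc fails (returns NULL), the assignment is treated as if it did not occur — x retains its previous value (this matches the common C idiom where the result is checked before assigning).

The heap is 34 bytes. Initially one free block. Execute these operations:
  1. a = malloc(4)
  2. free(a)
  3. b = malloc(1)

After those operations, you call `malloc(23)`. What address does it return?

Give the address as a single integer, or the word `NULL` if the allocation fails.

Answer: 1

Derivation:
Op 1: a = malloc(4) -> a = 0; heap: [0-3 ALLOC][4-33 FREE]
Op 2: free(a) -> (freed a); heap: [0-33 FREE]
Op 3: b = malloc(1) -> b = 0; heap: [0-0 ALLOC][1-33 FREE]
malloc(23): first-fit scan over [0-0 ALLOC][1-33 FREE] -> 1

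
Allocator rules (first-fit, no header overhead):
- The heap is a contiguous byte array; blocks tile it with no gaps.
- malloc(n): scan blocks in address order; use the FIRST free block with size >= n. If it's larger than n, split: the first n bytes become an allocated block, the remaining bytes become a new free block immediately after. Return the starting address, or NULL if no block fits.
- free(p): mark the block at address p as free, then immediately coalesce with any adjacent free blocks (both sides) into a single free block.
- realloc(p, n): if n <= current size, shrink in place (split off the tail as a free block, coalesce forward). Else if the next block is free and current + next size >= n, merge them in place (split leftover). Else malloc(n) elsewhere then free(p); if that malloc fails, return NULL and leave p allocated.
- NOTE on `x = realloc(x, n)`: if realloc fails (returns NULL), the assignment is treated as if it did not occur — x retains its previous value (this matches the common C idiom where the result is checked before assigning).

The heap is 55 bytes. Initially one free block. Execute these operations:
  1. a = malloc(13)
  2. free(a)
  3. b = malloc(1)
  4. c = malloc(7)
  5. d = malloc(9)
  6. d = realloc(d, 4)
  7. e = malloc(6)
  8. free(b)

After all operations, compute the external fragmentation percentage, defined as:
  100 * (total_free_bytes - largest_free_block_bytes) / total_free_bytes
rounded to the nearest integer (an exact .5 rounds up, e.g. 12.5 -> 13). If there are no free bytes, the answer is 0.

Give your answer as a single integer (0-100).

Answer: 3

Derivation:
Op 1: a = malloc(13) -> a = 0; heap: [0-12 ALLOC][13-54 FREE]
Op 2: free(a) -> (freed a); heap: [0-54 FREE]
Op 3: b = malloc(1) -> b = 0; heap: [0-0 ALLOC][1-54 FREE]
Op 4: c = malloc(7) -> c = 1; heap: [0-0 ALLOC][1-7 ALLOC][8-54 FREE]
Op 5: d = malloc(9) -> d = 8; heap: [0-0 ALLOC][1-7 ALLOC][8-16 ALLOC][17-54 FREE]
Op 6: d = realloc(d, 4) -> d = 8; heap: [0-0 ALLOC][1-7 ALLOC][8-11 ALLOC][12-54 FREE]
Op 7: e = malloc(6) -> e = 12; heap: [0-0 ALLOC][1-7 ALLOC][8-11 ALLOC][12-17 ALLOC][18-54 FREE]
Op 8: free(b) -> (freed b); heap: [0-0 FREE][1-7 ALLOC][8-11 ALLOC][12-17 ALLOC][18-54 FREE]
Free blocks: [1 37] total_free=38 largest=37 -> 100*(38-37)/38 = 100/38 ≈ 2.632 -> rounds to 3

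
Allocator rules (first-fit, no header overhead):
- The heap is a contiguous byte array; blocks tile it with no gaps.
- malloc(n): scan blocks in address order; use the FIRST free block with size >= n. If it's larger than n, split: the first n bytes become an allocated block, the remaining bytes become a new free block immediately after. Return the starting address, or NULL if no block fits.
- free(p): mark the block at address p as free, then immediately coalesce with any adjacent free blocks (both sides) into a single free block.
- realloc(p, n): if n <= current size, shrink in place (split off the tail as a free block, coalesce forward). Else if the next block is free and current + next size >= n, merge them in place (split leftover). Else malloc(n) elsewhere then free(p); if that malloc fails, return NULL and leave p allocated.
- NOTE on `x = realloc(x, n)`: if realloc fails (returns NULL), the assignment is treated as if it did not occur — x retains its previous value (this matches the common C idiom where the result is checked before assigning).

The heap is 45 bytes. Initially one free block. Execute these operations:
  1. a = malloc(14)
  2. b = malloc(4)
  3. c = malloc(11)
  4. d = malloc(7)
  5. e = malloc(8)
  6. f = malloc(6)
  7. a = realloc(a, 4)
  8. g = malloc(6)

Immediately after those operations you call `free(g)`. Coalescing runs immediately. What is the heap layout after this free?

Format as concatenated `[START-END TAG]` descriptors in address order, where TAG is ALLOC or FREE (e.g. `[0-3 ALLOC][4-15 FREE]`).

Answer: [0-3 ALLOC][4-13 FREE][14-17 ALLOC][18-28 ALLOC][29-35 ALLOC][36-43 ALLOC][44-44 FREE]

Derivation:
Op 1: a = malloc(14) -> a = 0; heap: [0-13 ALLOC][14-44 FREE]
Op 2: b = malloc(4) -> b = 14; heap: [0-13 ALLOC][14-17 ALLOC][18-44 FREE]
Op 3: c = malloc(11) -> c = 18; heap: [0-13 ALLOC][14-17 ALLOC][18-28 ALLOC][29-44 FREE]
Op 4: d = malloc(7) -> d = 29; heap: [0-13 ALLOC][14-17 ALLOC][18-28 ALLOC][29-35 ALLOC][36-44 FREE]
Op 5: e = malloc(8) -> e = 36; heap: [0-13 ALLOC][14-17 ALLOC][18-28 ALLOC][29-35 ALLOC][36-43 ALLOC][44-44 FREE]
Op 6: f = malloc(6) -> f = NULL; heap: [0-13 ALLOC][14-17 ALLOC][18-28 ALLOC][29-35 ALLOC][36-43 ALLOC][44-44 FREE]
Op 7: a = realloc(a, 4) -> a = 0; heap: [0-3 ALLOC][4-13 FREE][14-17 ALLOC][18-28 ALLOC][29-35 ALLOC][36-43 ALLOC][44-44 FREE]
Op 8: g = malloc(6) -> g = 4; heap: [0-3 ALLOC][4-9 ALLOC][10-13 FREE][14-17 ALLOC][18-28 ALLOC][29-35 ALLOC][36-43 ALLOC][44-44 FREE]
free(g): g = 4 -> block [4-9 ALLOC]; mark free, coalesce with adjacent free neighbors -> [0-3 ALLOC][4-13 FREE][14-17 ALLOC][18-28 ALLOC][29-35 ALLOC][36-43 ALLOC][44-44 FREE]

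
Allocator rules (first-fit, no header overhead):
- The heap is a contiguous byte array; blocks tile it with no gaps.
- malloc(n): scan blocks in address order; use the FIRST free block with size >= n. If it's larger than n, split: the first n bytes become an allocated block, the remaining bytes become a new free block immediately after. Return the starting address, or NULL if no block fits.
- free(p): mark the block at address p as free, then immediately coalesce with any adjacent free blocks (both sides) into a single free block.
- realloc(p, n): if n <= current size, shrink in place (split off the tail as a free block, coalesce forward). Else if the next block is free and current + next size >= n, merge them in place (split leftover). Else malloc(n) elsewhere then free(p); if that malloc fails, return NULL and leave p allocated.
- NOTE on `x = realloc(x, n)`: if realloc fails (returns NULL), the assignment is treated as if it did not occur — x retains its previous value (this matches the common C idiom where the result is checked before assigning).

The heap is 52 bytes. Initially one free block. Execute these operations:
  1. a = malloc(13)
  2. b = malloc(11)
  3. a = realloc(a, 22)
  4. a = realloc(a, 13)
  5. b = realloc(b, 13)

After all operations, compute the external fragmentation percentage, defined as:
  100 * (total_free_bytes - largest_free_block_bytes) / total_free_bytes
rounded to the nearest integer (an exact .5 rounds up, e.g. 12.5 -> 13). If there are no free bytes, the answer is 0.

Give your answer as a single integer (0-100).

Answer: 42

Derivation:
Op 1: a = malloc(13) -> a = 0; heap: [0-12 ALLOC][13-51 FREE]
Op 2: b = malloc(11) -> b = 13; heap: [0-12 ALLOC][13-23 ALLOC][24-51 FREE]
Op 3: a = realloc(a, 22) -> a = 24; heap: [0-12 FREE][13-23 ALLOC][24-45 ALLOC][46-51 FREE]
Op 4: a = realloc(a, 13) -> a = 24; heap: [0-12 FREE][13-23 ALLOC][24-36 ALLOC][37-51 FREE]
Op 5: b = realloc(b, 13) -> b = 0; heap: [0-12 ALLOC][13-23 FREE][24-36 ALLOC][37-51 FREE]
Free blocks: [11 15] total_free=26 largest=15 -> 100*(26-15)/26 = 1100/26 ≈ 42.308 -> rounds to 42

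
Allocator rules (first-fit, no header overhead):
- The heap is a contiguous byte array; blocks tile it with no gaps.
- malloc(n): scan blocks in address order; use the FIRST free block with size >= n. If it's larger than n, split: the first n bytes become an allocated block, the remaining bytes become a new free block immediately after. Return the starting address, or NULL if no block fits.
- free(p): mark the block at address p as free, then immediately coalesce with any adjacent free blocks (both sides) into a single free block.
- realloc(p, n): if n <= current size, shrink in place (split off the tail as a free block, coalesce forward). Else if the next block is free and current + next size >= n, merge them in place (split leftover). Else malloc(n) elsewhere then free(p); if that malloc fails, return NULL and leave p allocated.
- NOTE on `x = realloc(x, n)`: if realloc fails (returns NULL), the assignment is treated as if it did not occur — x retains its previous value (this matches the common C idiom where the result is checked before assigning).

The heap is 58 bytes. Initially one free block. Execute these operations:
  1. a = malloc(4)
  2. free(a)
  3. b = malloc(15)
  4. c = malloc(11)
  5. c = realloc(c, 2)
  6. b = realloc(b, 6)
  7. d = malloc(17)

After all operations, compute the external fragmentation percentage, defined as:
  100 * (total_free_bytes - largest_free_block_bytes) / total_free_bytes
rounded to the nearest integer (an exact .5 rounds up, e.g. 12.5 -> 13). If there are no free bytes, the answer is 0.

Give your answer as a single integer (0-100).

Op 1: a = malloc(4) -> a = 0; heap: [0-3 ALLOC][4-57 FREE]
Op 2: free(a) -> (freed a); heap: [0-57 FREE]
Op 3: b = malloc(15) -> b = 0; heap: [0-14 ALLOC][15-57 FREE]
Op 4: c = malloc(11) -> c = 15; heap: [0-14 ALLOC][15-25 ALLOC][26-57 FREE]
Op 5: c = realloc(c, 2) -> c = 15; heap: [0-14 ALLOC][15-16 ALLOC][17-57 FREE]
Op 6: b = realloc(b, 6) -> b = 0; heap: [0-5 ALLOC][6-14 FREE][15-16 ALLOC][17-57 FREE]
Op 7: d = malloc(17) -> d = 17; heap: [0-5 ALLOC][6-14 FREE][15-16 ALLOC][17-33 ALLOC][34-57 FREE]
Free blocks: [9 24] total_free=33 largest=24 -> 100*(33-24)/33 = 900/33 ≈ 27.273 -> rounds to 27

Answer: 27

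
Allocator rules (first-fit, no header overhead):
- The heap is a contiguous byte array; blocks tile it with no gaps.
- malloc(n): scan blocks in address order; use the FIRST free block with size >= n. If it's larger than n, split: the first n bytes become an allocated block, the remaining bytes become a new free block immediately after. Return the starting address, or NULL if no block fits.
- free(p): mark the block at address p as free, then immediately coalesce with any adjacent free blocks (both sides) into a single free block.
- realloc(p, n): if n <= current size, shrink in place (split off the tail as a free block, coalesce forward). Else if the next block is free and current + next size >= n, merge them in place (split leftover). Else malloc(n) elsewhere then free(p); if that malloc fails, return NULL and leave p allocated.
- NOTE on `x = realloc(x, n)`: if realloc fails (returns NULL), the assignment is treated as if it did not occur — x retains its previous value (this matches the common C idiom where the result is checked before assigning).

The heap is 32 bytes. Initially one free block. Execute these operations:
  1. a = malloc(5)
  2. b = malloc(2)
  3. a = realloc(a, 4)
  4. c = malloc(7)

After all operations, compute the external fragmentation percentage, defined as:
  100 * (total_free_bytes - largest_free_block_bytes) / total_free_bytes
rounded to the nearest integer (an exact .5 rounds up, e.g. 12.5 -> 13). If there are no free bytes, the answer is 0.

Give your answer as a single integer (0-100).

Op 1: a = malloc(5) -> a = 0; heap: [0-4 ALLOC][5-31 FREE]
Op 2: b = malloc(2) -> b = 5; heap: [0-4 ALLOC][5-6 ALLOC][7-31 FREE]
Op 3: a = realloc(a, 4) -> a = 0; heap: [0-3 ALLOC][4-4 FREE][5-6 ALLOC][7-31 FREE]
Op 4: c = malloc(7) -> c = 7; heap: [0-3 ALLOC][4-4 FREE][5-6 ALLOC][7-13 ALLOC][14-31 FREE]
Free blocks: [1 18] total_free=19 largest=18 -> 100*(19-18)/19 = 100/19 ≈ 5.263 -> rounds to 5

Answer: 5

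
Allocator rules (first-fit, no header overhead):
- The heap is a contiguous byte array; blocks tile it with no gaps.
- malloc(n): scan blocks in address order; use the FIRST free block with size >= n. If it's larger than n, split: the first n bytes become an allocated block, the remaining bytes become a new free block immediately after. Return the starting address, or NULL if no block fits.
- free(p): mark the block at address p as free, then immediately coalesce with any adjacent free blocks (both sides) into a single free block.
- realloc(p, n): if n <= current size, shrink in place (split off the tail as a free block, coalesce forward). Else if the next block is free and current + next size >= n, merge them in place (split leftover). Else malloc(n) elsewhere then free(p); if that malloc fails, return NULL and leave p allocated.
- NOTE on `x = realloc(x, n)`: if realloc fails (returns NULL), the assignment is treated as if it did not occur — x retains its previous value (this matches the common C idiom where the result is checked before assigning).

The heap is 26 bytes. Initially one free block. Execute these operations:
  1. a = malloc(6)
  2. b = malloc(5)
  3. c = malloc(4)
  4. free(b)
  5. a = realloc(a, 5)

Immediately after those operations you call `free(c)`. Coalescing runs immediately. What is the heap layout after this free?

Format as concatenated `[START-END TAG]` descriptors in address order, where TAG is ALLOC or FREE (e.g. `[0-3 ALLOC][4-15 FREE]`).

Op 1: a = malloc(6) -> a = 0; heap: [0-5 ALLOC][6-25 FREE]
Op 2: b = malloc(5) -> b = 6; heap: [0-5 ALLOC][6-10 ALLOC][11-25 FREE]
Op 3: c = malloc(4) -> c = 11; heap: [0-5 ALLOC][6-10 ALLOC][11-14 ALLOC][15-25 FREE]
Op 4: free(b) -> (freed b); heap: [0-5 ALLOC][6-10 FREE][11-14 ALLOC][15-25 FREE]
Op 5: a = realloc(a, 5) -> a = 0; heap: [0-4 ALLOC][5-10 FREE][11-14 ALLOC][15-25 FREE]
free(c): c = 11 -> block [11-14 ALLOC]; mark free, coalesce with adjacent free neighbors -> [0-4 ALLOC][5-25 FREE]

Answer: [0-4 ALLOC][5-25 FREE]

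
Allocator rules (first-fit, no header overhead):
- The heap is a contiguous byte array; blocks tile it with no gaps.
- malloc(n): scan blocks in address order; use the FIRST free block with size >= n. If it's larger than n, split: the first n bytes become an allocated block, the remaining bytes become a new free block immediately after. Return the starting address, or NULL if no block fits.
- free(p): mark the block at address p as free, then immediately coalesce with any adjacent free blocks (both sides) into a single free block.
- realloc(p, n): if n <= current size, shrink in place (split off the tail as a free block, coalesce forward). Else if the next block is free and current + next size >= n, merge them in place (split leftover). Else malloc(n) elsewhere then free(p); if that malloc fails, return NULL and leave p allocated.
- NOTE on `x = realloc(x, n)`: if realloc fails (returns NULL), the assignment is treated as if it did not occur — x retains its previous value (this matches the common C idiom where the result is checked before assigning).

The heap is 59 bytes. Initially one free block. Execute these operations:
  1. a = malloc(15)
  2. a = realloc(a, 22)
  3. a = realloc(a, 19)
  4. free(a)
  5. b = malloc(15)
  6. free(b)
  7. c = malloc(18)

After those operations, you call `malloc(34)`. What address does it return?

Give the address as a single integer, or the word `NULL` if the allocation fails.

Answer: 18

Derivation:
Op 1: a = malloc(15) -> a = 0; heap: [0-14 ALLOC][15-58 FREE]
Op 2: a = realloc(a, 22) -> a = 0; heap: [0-21 ALLOC][22-58 FREE]
Op 3: a = realloc(a, 19) -> a = 0; heap: [0-18 ALLOC][19-58 FREE]
Op 4: free(a) -> (freed a); heap: [0-58 FREE]
Op 5: b = malloc(15) -> b = 0; heap: [0-14 ALLOC][15-58 FREE]
Op 6: free(b) -> (freed b); heap: [0-58 FREE]
Op 7: c = malloc(18) -> c = 0; heap: [0-17 ALLOC][18-58 FREE]
malloc(34): first-fit scan over [0-17 ALLOC][18-58 FREE] -> 18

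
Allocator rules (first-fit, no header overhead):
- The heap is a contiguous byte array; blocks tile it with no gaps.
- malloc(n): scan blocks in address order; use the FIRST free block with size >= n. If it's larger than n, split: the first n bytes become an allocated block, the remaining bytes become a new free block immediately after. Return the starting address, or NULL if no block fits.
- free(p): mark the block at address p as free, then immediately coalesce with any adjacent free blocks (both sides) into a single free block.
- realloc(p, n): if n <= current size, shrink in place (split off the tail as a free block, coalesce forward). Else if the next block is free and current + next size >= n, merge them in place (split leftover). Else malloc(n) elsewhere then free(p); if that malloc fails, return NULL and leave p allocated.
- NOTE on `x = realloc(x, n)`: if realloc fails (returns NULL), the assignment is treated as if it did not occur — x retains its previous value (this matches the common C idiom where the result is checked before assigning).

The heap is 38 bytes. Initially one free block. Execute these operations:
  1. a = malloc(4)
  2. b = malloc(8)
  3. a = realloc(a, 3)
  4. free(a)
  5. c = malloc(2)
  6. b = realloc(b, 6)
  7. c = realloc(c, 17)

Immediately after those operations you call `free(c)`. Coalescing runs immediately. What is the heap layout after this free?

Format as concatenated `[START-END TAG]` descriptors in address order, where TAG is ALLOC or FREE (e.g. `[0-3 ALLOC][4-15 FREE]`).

Answer: [0-3 FREE][4-9 ALLOC][10-37 FREE]

Derivation:
Op 1: a = malloc(4) -> a = 0; heap: [0-3 ALLOC][4-37 FREE]
Op 2: b = malloc(8) -> b = 4; heap: [0-3 ALLOC][4-11 ALLOC][12-37 FREE]
Op 3: a = realloc(a, 3) -> a = 0; heap: [0-2 ALLOC][3-3 FREE][4-11 ALLOC][12-37 FREE]
Op 4: free(a) -> (freed a); heap: [0-3 FREE][4-11 ALLOC][12-37 FREE]
Op 5: c = malloc(2) -> c = 0; heap: [0-1 ALLOC][2-3 FREE][4-11 ALLOC][12-37 FREE]
Op 6: b = realloc(b, 6) -> b = 4; heap: [0-1 ALLOC][2-3 FREE][4-9 ALLOC][10-37 FREE]
Op 7: c = realloc(c, 17) -> c = 10; heap: [0-3 FREE][4-9 ALLOC][10-26 ALLOC][27-37 FREE]
free(c): c = 10 -> block [10-26 ALLOC]; mark free, coalesce with adjacent free neighbors -> [0-3 FREE][4-9 ALLOC][10-37 FREE]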